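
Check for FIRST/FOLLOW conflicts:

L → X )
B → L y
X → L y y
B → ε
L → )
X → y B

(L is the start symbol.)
A FIRST/FOLLOW conflict occurs when a non-terminal N has a nullable alternative N → β (β ⇒* ε) and another alternative N → α with FIRST(α) ∩ FOLLOW(N) ≠ ∅: on such a lookahead the parser cannot decide between expanding α and letting N vanish via β.

Nullable non-terminals: B.
FIRST sets used below: FIRST(L) = { ')', 'y' }

B: nullable alternative(s) B → ε; FOLLOW(B) = { ')' }
  B → L y: FIRST \ {ε} = { ')', 'y' } — overlaps FOLLOW(B) on { ')' }: CONFLICT
  B → ε: FIRST \ {ε} = { } — this is the only nullable alternative, skip

L, X have no nullable alternative, so no FIRST/FOLLOW check is needed there.

So the grammar has 1 FIRST/FOLLOW conflict (marked CONFLICT above).

Answer: Yes. B → L y with FOLLOW(B) on { ')' }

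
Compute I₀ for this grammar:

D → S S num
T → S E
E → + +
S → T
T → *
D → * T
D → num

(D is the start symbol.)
{ [D → . * T], [D → . S S num], [D → . num], [D' → . D], [S → . T], [T → . *], [T → . S E] }

First, augment the grammar with D' → D
I₀ = CLOSURE({ [D' → . D] }):
  [D' → . D] has the dot before D: add [D → . S S num], [D → . * T], [D → . num]
  [D → . S S num] has the dot before S: add [S → . T]
  [S → . T] has the dot before T: add [T → . S E], [T → . *]
No further items can be added.

I₀ = { [D → . * T], [D → . S S num], [D → . num], [D' → . D], [S → . T], [T → . *], [T → . S E] }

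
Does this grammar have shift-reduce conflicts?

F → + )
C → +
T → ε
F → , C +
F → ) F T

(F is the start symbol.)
A shift-reduce conflict occurs when an LR(0) state has both:
  - a complete (reduce) item [A → α .] (dot at the end), and
  - a shift item [B → β . c γ] (dot before a terminal).

Augment with F' → F and build the canonical LR(0) collection (I0 = CLOSURE({[F' → . F]}), then GOTO on every symbol after a dot until no new states appear). It has 11 states:
  I0: { [F → . ) F T], [F → . + )], [F → . , C +], [F' → . F] }  — shift
  I1: { [F → ) . F T], [F → . ) F T], [F → . + )], [F → . , C +] }  — shift
  I2: { [F → + . )] }  — shift
  I3: { [C → . +], [F → , . C +] }  — shift
  I4: { [F' → F .] }  — accept
  I5: { [C → + .] }  — reduce
  I6: { [F → , C . +] }  — shift
  I7: { [F → , C + .] }  — reduce
  I8: { [F → + ) .] }  — reduce
  I9: { [F → ) F . T], [T → .] }  — reduce
  I10: { [F → ) F T .] }  — reduce

No state contains both a complete item and a shift item.

Answer: No shift-reduce conflicts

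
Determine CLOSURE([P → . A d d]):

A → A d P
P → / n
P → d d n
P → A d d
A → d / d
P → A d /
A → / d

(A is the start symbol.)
Start with: [P → . A d d]
  [P → . A d d] has the dot before A: add [A → . A d P], [A → . d / d], [A → . / d]
No further items can be added.

CLOSURE = { [A → . / d], [A → . A d P], [A → . d / d], [P → . A d d] }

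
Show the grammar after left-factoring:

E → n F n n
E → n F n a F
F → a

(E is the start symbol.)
E → n F n E'
E' → n
E' → a F
F → a

Left-factoring transforms A → αβ₁ | αβ₂ into A → αA' and A' → β₁ | β₂
(α is the longest common prefix among the alternatives). Repeat until
no nonterminal has two alternatives with a common prefix.

Round 1: E has alternatives sharing prefix 'n F n'. Introduce E': E → n F n E'
  Add: E' → n
  Add: E' → a F

No remaining common prefixes — done.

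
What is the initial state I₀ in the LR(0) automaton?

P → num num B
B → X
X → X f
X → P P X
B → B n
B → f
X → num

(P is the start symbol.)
{ [P → . num num B], [P' → . P] }

First, augment the grammar with P' → P
I₀ = CLOSURE({ [P' → . P] }):
  [P' → . P] has the dot before P: add [P → . num num B]
No further items can be added.

I₀ = { [P → . num num B], [P' → . P] }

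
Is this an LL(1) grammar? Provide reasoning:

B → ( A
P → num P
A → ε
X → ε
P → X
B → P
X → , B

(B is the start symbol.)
Yes, the grammar is LL(1).

Relevant sets:
  FIRST(P) = { ',', 'num', ε }
  FIRST(X) = { ',', ε }
  FOLLOW(B) = { $ }
  FOLLOW(P) = { $ }
  FOLLOW(X) = { $ }

For B:
  PREDICT(B → '(' A) = { '(' }
  PREDICT(B → P) = { $, ',', 'num' }
For P:
  PREDICT(P → num P) = { 'num' }
  PREDICT(P → X) = { $, ',' }
For X:
  PREDICT(X → ε) = { $ }
  PREDICT(X → ',' B) = { ',' }
A has a single production, so nothing to check there.

All predict sets are disjoint. The grammar IS LL(1).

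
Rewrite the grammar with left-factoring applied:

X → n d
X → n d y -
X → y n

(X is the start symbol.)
X → n d X'
X' → ε
X' → y -
X → y n

Left-factoring transforms A → αβ₁ | αβ₂ into A → αA' and A' → β₁ | β₂
(α is the longest common prefix among the alternatives). Repeat until
no nonterminal has two alternatives with a common prefix.

Round 1: X has alternatives sharing prefix 'n d'. Introduce X': X → n d X'
  Add: X' → ε
  Add: X' → y -

No remaining common prefixes — done.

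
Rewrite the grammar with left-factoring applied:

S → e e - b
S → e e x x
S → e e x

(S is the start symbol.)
Left-factoring transforms A → αβ₁ | αβ₂ into A → αA' and A' → β₁ | β₂
(α is the longest common prefix among the alternatives). Repeat until
no nonterminal has two alternatives with a common prefix.

Round 1: S has alternatives sharing prefix 'e e'. Introduce S': S → e e S'
  Add: S' → - b
  Add: S' → x x
  Add: S' → x

Round 2: S' has alternatives sharing prefix 'x'. Introduce S'': S' → x S''
  Add: S'' → x
  Add: S'' → ε

No remaining common prefixes — done.

Resulting grammar:
S → e e S'
S' → - b
S' → x S''
S'' → x
S'' → ε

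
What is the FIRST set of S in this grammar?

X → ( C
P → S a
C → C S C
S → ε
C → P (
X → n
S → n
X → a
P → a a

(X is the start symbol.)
{ 'n', ε }

To compute FIRST(S), examine every production with S on the left-hand side, reading each right-hand side left to right until a non-nullable symbol is reached.

From S → ε:
  - ε-production, so ε ∈ FIRST(S)
From S → n:
  - n is a terminal: add 'n' and stop

Collecting: FIRST(S) = { 'n', ε }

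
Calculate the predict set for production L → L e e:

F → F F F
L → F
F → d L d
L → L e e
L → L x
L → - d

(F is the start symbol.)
PREDICT(L → L e e) = (FIRST(RHS) \ {ε}) ∪ (FOLLOW(L) if ε ∈ FIRST(RHS), i.e. RHS ⇒* ε)
FIRST(L) = { '-', 'd' }
FIRST(L e e) = { '-', 'd' }
ε ∉ FIRST(L e e), so FOLLOW(L) is not added.
PREDICT(L → L e e) = { '-', 'd' }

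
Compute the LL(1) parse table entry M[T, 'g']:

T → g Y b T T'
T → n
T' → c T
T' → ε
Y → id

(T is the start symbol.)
T → g Y b T T'

To find M[T, 'g'], we find productions for T where 'g' is in the predict set (PREDICT(N → α) = (FIRST(α) \ {ε}) ∪ (FOLLOW(N) if α ⇒* ε)).

T → g Y b T T': PREDICT = { 'g' }
  'g' is in predict set, so this production goes in M[T, 'g']
T → n: PREDICT = { 'n' }

M[T, 'g'] = T → g Y b T T'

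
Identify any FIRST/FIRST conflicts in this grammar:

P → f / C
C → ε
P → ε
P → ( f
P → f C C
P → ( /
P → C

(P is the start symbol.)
Yes. P → f '/' C / P → f C C on { 'f' }; P → ε / P → C on { ε }; P → '(' f / P → '(' '/' on { '(' }

FIRST sets of the non-terminals at (or reachable through a nullable prefix from) the front of some alternative:
  FIRST(C) = { ε }

Productions for P:
  P → f / C: FIRST = { 'f' }
  P → ε: FIRST = { ε }
  P → ( f: FIRST = { '(' }
  P → f C C: FIRST = { 'f' }
  P → ( /: FIRST = { '(' }
  P → C: FIRST = { ε }
C has only one production, so no FIRST/FIRST conflict is possible there.

Conflict for P: P → f / C and P → f C C
  Overlap: { 'f' }
Conflict for P: P → ε and P → C
  Overlap: { ε }
Conflict for P: P → ( f and P → ( /
  Overlap: { '(' }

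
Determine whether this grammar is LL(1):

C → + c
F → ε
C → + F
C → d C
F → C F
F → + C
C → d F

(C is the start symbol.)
No. Predict set conflict for C: { '+' }

A grammar is LL(1) if for each non-terminal N with multiple productions, the predict sets of those productions are pairwise disjoint, where PREDICT(N → α) = (FIRST(α) \ {ε}) ∪ (FOLLOW(N) if α ⇒* ε).

Relevant sets:
  FIRST(C) = { '+', 'd' }
  FOLLOW(F) = { $, '+', 'd' }

For C:
  PREDICT(C → '+' c) = { '+' }
  PREDICT(C → '+' F) = { '+' }
  PREDICT(C → d C) = { 'd' }
  PREDICT(C → d F) = { 'd' }
For F:
  PREDICT(F → ε) = { $, '+', 'd' }
  PREDICT(F → C F) = { '+', 'd' }
  PREDICT(F → '+' C) = { '+' }

Conflict found: Predict set conflict for C: { '+' }
The grammar is NOT LL(1).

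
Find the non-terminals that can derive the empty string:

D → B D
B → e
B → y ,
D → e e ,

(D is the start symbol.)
None

A non-terminal is nullable if it can derive ε (the empty string): either it has an ε-production, or it has a production whose right-hand side consists entirely of nullable non-terminals.

There are no ε-productions, so no non-terminal can derive ε.
No non-terminals are nullable.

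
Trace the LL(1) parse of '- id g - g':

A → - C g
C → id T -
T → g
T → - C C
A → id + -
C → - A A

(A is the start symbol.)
LL(1) parsing maintains a stack (initially the start symbol over $) and the input. At each step: if the stack top is a terminal, match it against the current input token; if it is a non-terminal N, replace it with the RHS of M[N, lookahead] (the unique production whose predict set contains the lookahead).

Stack is shown with the top on the left.

Stack       Input         Action
--------------------------------
A $         - id g - g $  output A → - C g
- C g $     - id g - g $  match '-'
C g $       id g - g $    output C → id T -
id T - g $  id g - g $    match 'id'
T - g $     g - g $       output T → g
g - g $     g - g $       match 'g'
- g $       - g $         match '-'
g $         g $           match 'g'
$           $             accept

The string is accepted.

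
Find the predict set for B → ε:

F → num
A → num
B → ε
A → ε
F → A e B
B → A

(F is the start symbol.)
PREDICT(B → ε) = (FIRST(RHS) \ {ε}) ∪ (FOLLOW(B) if ε ∈ FIRST(RHS), i.e. RHS ⇒* ε)
The right-hand side is ε (FIRST(ε) = { ε }), so the predict set is FOLLOW(B) = { $ }
PREDICT(B → ε) = { $ }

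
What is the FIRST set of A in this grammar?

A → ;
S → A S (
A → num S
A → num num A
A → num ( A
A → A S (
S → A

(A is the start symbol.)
To compute FIRST(A), examine every production with A on the left-hand side, reading each right-hand side left to right until a non-nullable symbol is reached.

From A → ;:
  - ';' is a terminal: add ';' and stop
From A → num S:
  - num is a terminal: add 'num' and stop
From A → num num A:
  - num is a terminal: add 'num' and stop
From A → num ( A:
  - num is a terminal: add 'num' and stop
From A → A S (:
  - A is the symbol being defined: contributes nothing new
    A is not nullable, so stop

Collecting: FIRST(A) = { ';', 'num' }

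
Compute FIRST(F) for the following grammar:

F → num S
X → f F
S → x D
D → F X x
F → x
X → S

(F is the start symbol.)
{ 'num', 'x' }

From F → num S:
  - num is a terminal: add 'num' and stop
From F → x:
  - x is a terminal: add 'x' and stop

Collecting: FIRST(F) = { 'num', 'x' }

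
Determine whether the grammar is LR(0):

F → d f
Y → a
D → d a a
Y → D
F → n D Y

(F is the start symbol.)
A grammar is LR(0) if no state in the canonical LR(0) collection has:
  - both a shift item (dot before a terminal) and a complete item (shift-reduce conflict), or
  - two or more complete items (reduce-reduce conflict; the accept item [F' → F .] counts as a complete item here).

Augment with F' → F and build the canonical LR(0) collection (I0 = CLOSURE({[F' → . F]}), then GOTO on every symbol after a dot until no new states appear). It has 12 states:
  I0: { [F → . d f], [F → . n D Y], [F' → . F] }  — shift
  I1: { [F' → F .] }  — accept
  I2: { [F → d . f] }  — shift
  I3: { [D → . d a a], [F → n . D Y] }  — shift
  I4: { [D → . d a a], [F → n D . Y], [Y → . D], [Y → . a] }  — shift
  I5: { [D → d . a a] }  — shift
  I6: { [D → d a . a] }  — shift
  I7: { [D → d a a .] }  — reduce
  I8: { [Y → D .] }  — reduce
  I9: { [F → n D Y .] }  — reduce
  I10: { [Y → a .] }  — reduce
  I11: { [F → d f .] }  — reduce

Every state is either a pure shift/goto state or contains exactly one complete item and nothing to shift — no conflicts. The grammar is LR(0).

Answer: Yes, the grammar is LR(0)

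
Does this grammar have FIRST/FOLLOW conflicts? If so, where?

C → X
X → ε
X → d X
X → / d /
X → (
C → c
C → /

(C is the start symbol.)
A FIRST/FOLLOW conflict occurs when a non-terminal N has a nullable alternative N → β (β ⇒* ε) and another alternative N → α with FIRST(α) ∩ FOLLOW(N) ≠ ∅: on such a lookahead the parser cannot decide between expanding α and letting N vanish via β.

Nullable non-terminals: C, X.
FIRST sets used below: FIRST(X) = { '(', '/', 'd', ε }

C: nullable alternative(s) C → X; FOLLOW(C) = { $ }
  C → X: FIRST \ {ε} = { '(', '/', 'd' } — this is the only nullable alternative, skip
  C → c: FIRST \ {ε} = { 'c' } — disjoint from FOLLOW(C)
  C → /: FIRST \ {ε} = { '/' } — disjoint from FOLLOW(C)

X: nullable alternative(s) X → ε; FOLLOW(X) = { $ }
  X → ε: FIRST \ {ε} = { } — this is the only nullable alternative, skip
  X → d X: FIRST \ {ε} = { 'd' } — disjoint from FOLLOW(X)
  X → / d /: FIRST \ {ε} = { '/' } — disjoint from FOLLOW(X)
  X → (: FIRST \ {ε} = { '(' } — disjoint from FOLLOW(X)

No FIRST/FOLLOW conflicts found.

Answer: No FIRST/FOLLOW conflicts.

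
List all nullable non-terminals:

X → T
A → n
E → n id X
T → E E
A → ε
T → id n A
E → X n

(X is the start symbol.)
{ 'A' }

ε-productions: A → ε
So A is immediately nullable.
No further non-terminal can be added: every production for the remaining non-terminals contains a terminal or a non-nullable non-terminal.
Nullable = { 'A' }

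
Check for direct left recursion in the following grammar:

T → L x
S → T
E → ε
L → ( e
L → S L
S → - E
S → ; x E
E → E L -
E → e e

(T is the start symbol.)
Direct left recursion occurs when N → N α for some non-terminal N (the right-hand side begins with the left-hand side itself).

T → L x: starts with L
S → T: starts with T
E → ε: starts with ε
L → ( e: starts with '('
L → S L: starts with S
S → - E: starts with '-'
S → ; x E: starts with ';'
E → E L -: LEFT RECURSIVE (starts with E)
E → e e: starts with e

The grammar has direct left recursion on: E.

Answer: Yes, E is left-recursive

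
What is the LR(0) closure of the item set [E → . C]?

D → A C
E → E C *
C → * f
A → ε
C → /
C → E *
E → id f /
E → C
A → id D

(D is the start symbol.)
To compute CLOSURE, for each item [A → α.Bβ] where B is a non-terminal, add [B → .γ] for all productions B → γ; repeat for the newly added items until nothing changes.

Start with: [E → . C]
  [E → . C] has the dot before C: add [C → . * f], [C → . /], [C → . E *]
  [C → . E *] has the dot before E: add [E → . E C *], [E → . id f /]
No further items can be added.

CLOSURE = { [C → . * f], [C → . /], [C → . E *], [E → . C], [E → . E C *], [E → . id f /] }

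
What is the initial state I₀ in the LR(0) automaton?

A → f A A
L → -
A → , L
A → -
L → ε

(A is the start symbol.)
First, augment the grammar with A' → A
I₀ = CLOSURE({ [A' → . A] }):
  [A' → . A] has the dot before A: add [A → . f A A], [A → . , L], [A → . -]
No further items can be added.

I₀ = { [A → . , L], [A → . -], [A → . f A A], [A' → . A] }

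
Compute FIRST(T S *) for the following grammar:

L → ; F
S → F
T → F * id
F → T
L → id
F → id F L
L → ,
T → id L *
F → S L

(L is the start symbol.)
{ 'id' }

FIRST sets of the non-terminals involved (from the grammar, by fixed-point iteration):
  FIRST(T) = { 'id' }

To compute FIRST(T S *), process the symbols left to right:
Symbol T is a non-terminal. Add FIRST(T) \ {ε} = { 'id' }
T is not nullable (ε ∉ FIRST(T)), so stop here.
FIRST(T S *) = { 'id' }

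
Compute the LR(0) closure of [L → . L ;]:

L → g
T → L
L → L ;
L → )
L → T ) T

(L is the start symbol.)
Start with: [L → . L ;]
  [L → . L ;] has the dot before L: add [L → . g], [L → . )], [L → . T ) T]
  [L → . T ) T] has the dot before T: add [T → . L]
No further items can be added.

CLOSURE = { [L → . )], [L → . L ;], [L → . T ) T], [L → . g], [T → . L] }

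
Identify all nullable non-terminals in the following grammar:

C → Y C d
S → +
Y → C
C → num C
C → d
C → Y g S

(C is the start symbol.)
None

There are no ε-productions, so no non-terminal can derive ε.
No non-terminals are nullable.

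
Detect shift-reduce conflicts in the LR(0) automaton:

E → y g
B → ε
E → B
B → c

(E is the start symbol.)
Yes — I0: [B → .] vs [B → . c]

A shift-reduce conflict occurs when an LR(0) state has both:
  - a complete (reduce) item [A → α .] (dot at the end), and
  - a shift item [B → β . c γ] (dot before a terminal).

Augment with E' → E and build the canonical LR(0) collection (I0 = CLOSURE({[E' → . E]}), then GOTO on every symbol after a dot until no new states appear). It has 6 states:
  I0: { [B → . c], [B → .], [E → . B], [E → . y g], [E' → . E] }  — shift, reduce
  I1: { [E → B .] }  — reduce
  I2: { [E' → E .] }  — accept
  I3: { [B → c .] }  — reduce
  I4: { [E → y . g] }  — shift
  I5: { [E → y g .] }  — reduce

I0 contains reduce item [B → .] and shift items [B → . c], [E → . y g] — shift-reduce conflict.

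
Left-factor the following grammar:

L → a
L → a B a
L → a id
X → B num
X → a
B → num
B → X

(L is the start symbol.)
L → a L'
L' → ε
L' → B a
L' → id
X → B num
X → a
B → num
B → X

Left-factoring transforms A → αβ₁ | αβ₂ into A → αA' and A' → β₁ | β₂
(α is the longest common prefix among the alternatives). Repeat until
no nonterminal has two alternatives with a common prefix.

Round 1: L has alternatives sharing prefix 'a'. Introduce L': L → a L'
  Add: L' → ε
  Add: L' → B a
  Add: L' → id

No remaining common prefixes — done.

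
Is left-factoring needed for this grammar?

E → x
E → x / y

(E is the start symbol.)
Left-factoring is needed when two productions for the same non-terminal
share a common prefix on the right-hand side.

Productions for E:
  E → x
  E → x / y

Found common prefix 'x' in productions for E

Answer: Yes, E has productions with common prefix 'x'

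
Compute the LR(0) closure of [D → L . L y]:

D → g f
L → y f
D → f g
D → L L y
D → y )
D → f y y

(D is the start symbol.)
Start with: [D → L . L y]
  [D → L . L y] has the dot before L: add [L → . y f]
No further items can be added.

CLOSURE = { [D → L . L y], [L → . y f] }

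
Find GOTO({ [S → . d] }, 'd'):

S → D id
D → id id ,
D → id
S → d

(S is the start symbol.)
{ [S → d .] }

GOTO(I, 'd') = CLOSURE({ [A → αX.β] : [A → α.Xβ] ∈ I, X = 'd' })

Items with dot before 'd', with the dot advanced:
  [S → . d] → [S → d .]
Closure adds nothing (no advanced item has the dot before a non-terminal).

GOTO = { [S → d .] }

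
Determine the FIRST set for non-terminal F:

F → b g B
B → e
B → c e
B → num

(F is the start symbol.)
{ 'b' }

To compute FIRST(F), examine every production with F on the left-hand side, reading each right-hand side left to right until a non-nullable symbol is reached.

From F → b g B:
  - b is a terminal: add 'b' and stop

Collecting: FIRST(F) = { 'b' }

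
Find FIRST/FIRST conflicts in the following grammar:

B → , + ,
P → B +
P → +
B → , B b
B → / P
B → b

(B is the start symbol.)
A FIRST/FIRST conflict occurs when two productions N → α and N → β for the same non-terminal have FIRST(α) ∩ FIRST(β) ≠ ∅ (with ε ∈ FIRST of a nullable right-hand side, so two nullable alternatives also conflict).

FIRST sets of the non-terminals at (or reachable through a nullable prefix from) the front of some alternative:
  FIRST(B) = { ',', '/', 'b' }

Productions for B:
  B → , + ,: FIRST = { ',' }
  B → , B b: FIRST = { ',' }
  B → / P: FIRST = { '/' }
  B → b: FIRST = { 'b' }
Productions for P:
  P → B +: FIRST = { ',', '/', 'b' }
  P → +: FIRST = { '+' }

Conflict for B: B → , + , and B → , B b
  Overlap: { ',' }

Answer: Yes. B → ',' '+' ',' / B → ',' B b on { ',' }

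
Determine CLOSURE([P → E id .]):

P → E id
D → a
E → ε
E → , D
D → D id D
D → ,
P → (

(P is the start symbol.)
{ [P → E id .] }

To compute CLOSURE, for each item [A → α.Bβ] where B is a non-terminal, add [B → .γ] for all productions B → γ; repeat for the newly added items until nothing changes.

Start with: [P → E id .]
The dot is at the end, so nothing is added.

CLOSURE = { [P → E id .] }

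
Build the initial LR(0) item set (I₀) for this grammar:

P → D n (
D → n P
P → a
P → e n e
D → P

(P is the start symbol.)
First, augment the grammar with P' → P
I₀ = CLOSURE({ [P' → . P] }):
  [P' → . P] has the dot before P: add [P → . D n (], [P → . a], [P → . e n e]
  [P → . D n (] has the dot before D: add [D → . n P], [D → . P]
No further items can be added.

I₀ = { [D → . P], [D → . n P], [P → . D n (], [P → . a], [P → . e n e], [P' → . P] }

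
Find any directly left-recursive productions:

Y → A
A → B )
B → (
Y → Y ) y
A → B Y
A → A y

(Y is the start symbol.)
Y → A: starts with A
A → B ): starts with B
B → (: starts with '('
Y → Y ) y: LEFT RECURSIVE (starts with Y)
A → B Y: starts with B
A → A y: LEFT RECURSIVE (starts with A)

The grammar has direct left recursion on: Y, A.

Answer: Yes, Y, A are left-recursive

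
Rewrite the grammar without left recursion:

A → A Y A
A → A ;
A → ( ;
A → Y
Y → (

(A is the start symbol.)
A → ( ; A'
A → Y A'
A' → Y A A'
A' → ; A'
A' → ε
Y → (

A is directly left-recursive. The standard transformation for
  A → A α₁ | ... | A α_m | β₁ | ... | β_n
is
  A  → β₁ A' | ... | β_n A'
  A' → α₁ A' | ... | α_m A' | ε

A → ( ; becomes A → ( ; A'
A → Y becomes A → Y A'
A → A Y A becomes A' → Y A A'
A → A ; becomes A' → ; A'
Add A' → ε

Productions for other non-terminals are unchanged:
  Y → (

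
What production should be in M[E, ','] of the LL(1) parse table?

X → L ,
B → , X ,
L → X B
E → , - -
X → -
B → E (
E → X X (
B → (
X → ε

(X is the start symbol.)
E → , - -, E → X X (

To find M[E, ','], we find productions for E where ',' is in the predict set (PREDICT(N → α) = (FIRST(α) \ {ε}) ∪ (FOLLOW(N) if α ⇒* ε)).

Relevant sets:
  FIRST(X) = { '(', ',', '-', ε }

E → , - -: PREDICT = { ',' }
  ',' is in predict set, so this production goes in M[E, ',']
E → X X (: PREDICT = { '(', ',', '-' }
  ',' is in predict set, so this production goes in M[E, ',']

M[E, ','] = E → , - -, E → X X (  (a multiply-defined cell — the grammar is not LL(1))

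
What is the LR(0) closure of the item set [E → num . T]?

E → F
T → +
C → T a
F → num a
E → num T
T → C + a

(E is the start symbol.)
{ [C → . T a], [E → num . T], [T → . +], [T → . C + a] }

To compute CLOSURE, for each item [A → α.Bβ] where B is a non-terminal, add [B → .γ] for all productions B → γ; repeat for the newly added items until nothing changes.

Start with: [E → num . T]
  [E → num . T] has the dot before T: add [T → . +], [T → . C + a]
  [T → . C + a] has the dot before C: add [C → . T a]
No further items can be added.

CLOSURE = { [C → . T a], [E → num . T], [T → . +], [T → . C + a] }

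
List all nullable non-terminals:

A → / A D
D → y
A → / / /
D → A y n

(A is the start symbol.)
None

A non-terminal is nullable if it can derive ε (the empty string): either it has an ε-production, or it has a production whose right-hand side consists entirely of nullable non-terminals.

There are no ε-productions, so no non-terminal can derive ε.
No non-terminals are nullable.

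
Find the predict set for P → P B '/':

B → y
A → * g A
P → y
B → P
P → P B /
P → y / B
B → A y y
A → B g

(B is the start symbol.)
PREDICT(P → P B '/') = (FIRST(RHS) \ {ε}) ∪ (FOLLOW(P) if ε ∈ FIRST(RHS), i.e. RHS ⇒* ε)
FIRST(P) = { 'y' }
FIRST(P B '/') = { 'y' }
ε ∉ FIRST(P B '/'), so FOLLOW(P) is not added.
PREDICT(P → P B '/') = { 'y' }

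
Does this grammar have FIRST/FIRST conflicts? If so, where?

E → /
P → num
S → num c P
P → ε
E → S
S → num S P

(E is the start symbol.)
Yes. S → num c P / S → num S P on { 'num' }

FIRST sets of the non-terminals at (or reachable through a nullable prefix from) the front of some alternative:
  FIRST(S) = { 'num' }

Productions for E:
  E → /: FIRST = { '/' }
  E → S: FIRST = { 'num' }
Productions for P:
  P → num: FIRST = { 'num' }
  P → ε: FIRST = { ε }
Productions for S:
  S → num c P: FIRST = { 'num' }
  S → num S P: FIRST = { 'num' }

Conflict for S: S → num c P and S → num S P
  Overlap: { 'num' }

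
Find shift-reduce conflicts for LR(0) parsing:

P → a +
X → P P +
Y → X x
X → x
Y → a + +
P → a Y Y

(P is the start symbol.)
A shift-reduce conflict occurs when an LR(0) state has both:
  - a complete (reduce) item [A → α .] (dot at the end), and
  - a shift item [B → β . c γ] (dot before a terminal).

Augment with P' → P and build the canonical LR(0) collection (I0 = CLOSURE({[P' → . P]}), then GOTO on every symbol after a dot until no new states appear). It has 15 states:
  I0: { [P → . a +], [P → . a Y Y], [P' → . P] }  — shift
  I1: { [P' → P .] }  — accept
  I2: { [P → . a +], [P → . a Y Y], [P → a . +], [P → a . Y Y], [X → . P P +], [X → . x], [Y → . X x], [Y → . a + +] }  — shift
  I3: { [P → a + .] }  — reduce
  I4: { [P → . a +], [P → . a Y Y], [X → P . P +] }  — shift
  I5: { [Y → X . x] }  — shift
  I6: { [P → . a +], [P → . a Y Y], [P → a Y . Y], [X → . P P +], [X → . x], [Y → . X x], [Y → . a + +] }  — shift
  I7: { [P → . a +], [P → . a Y Y], [P → a . +], [P → a . Y Y], [X → . P P +], [X → . x], [Y → . X x], [Y → . a + +], [Y → a . + +] }  — shift
  I8: { [X → x .] }  — reduce
  I9: { [P → a + .], [Y → a + . +] }  — shift, reduce
  I10: { [Y → a + + .] }  — reduce
  I11: { [P → a Y Y .] }  — reduce
  I12: { [Y → X x .] }  — reduce
  I13: { [X → P P . +] }  — shift
  I14: { [X → P P + .] }  — reduce

I9 contains reduce item [P → a + .] and shift item [Y → a + . +] — shift-reduce conflict.

Answer: Yes — I9: [P → a + .] vs [Y → a + . +]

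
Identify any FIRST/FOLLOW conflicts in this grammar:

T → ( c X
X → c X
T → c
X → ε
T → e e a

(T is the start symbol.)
No FIRST/FOLLOW conflicts.

A FIRST/FOLLOW conflict occurs when a non-terminal N has a nullable alternative N → β (β ⇒* ε) and another alternative N → α with FIRST(α) ∩ FOLLOW(N) ≠ ∅: on such a lookahead the parser cannot decide between expanding α and letting N vanish via β.

Nullable non-terminals: X.

X: nullable alternative(s) X → ε; FOLLOW(X) = { $ }
  X → c X: FIRST \ {ε} = { 'c' } — disjoint from FOLLOW(X)
  X → ε: FIRST \ {ε} = { } — this is the only nullable alternative, skip

T has no nullable alternative, so no FIRST/FOLLOW check is needed there.

No FIRST/FOLLOW conflicts found.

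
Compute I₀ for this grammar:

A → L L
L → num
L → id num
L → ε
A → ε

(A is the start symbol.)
First, augment the grammar with A' → A
I₀ = CLOSURE({ [A' → . A] }):
  [A' → . A] has the dot before A: add [A → . L L], [A → .]
  [A → . L L] has the dot before L: add [L → . num], [L → . id num], [L → .]
No further items can be added.

I₀ = { [A → . L L], [A → .], [A' → . A], [L → . id num], [L → . num], [L → .] }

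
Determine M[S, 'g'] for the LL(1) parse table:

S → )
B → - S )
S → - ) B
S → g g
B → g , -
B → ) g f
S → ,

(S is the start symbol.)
To find M[S, 'g'], we find productions for S where 'g' is in the predict set (PREDICT(N → α) = (FIRST(α) \ {ε}) ∪ (FOLLOW(N) if α ⇒* ε)).

S → ): PREDICT = { ')' }
S → - ) B: PREDICT = { '-' }
S → g g: PREDICT = { 'g' }
  'g' is in predict set, so this production goes in M[S, 'g']
S → ,: PREDICT = { ',' }

M[S, 'g'] = S → g g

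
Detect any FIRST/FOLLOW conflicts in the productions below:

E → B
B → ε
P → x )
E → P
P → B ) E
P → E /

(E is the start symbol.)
Yes. E → P with FOLLOW(E) on { '/' }

Nullable non-terminals: B, E.
FIRST sets used below: FIRST(B) = { ε }, FIRST(P) = { ')', '/', 'x' }
B has a nullable alternative but only one production, so nothing to check.

E: nullable alternative(s) E → B; FOLLOW(E) = { $, '/' }
  E → B: FIRST \ {ε} = { } — this is the only nullable alternative, skip
  E → P: FIRST \ {ε} = { ')', '/', 'x' } — overlaps FOLLOW(E) on { '/' }: CONFLICT

P has no nullable alternative, so no FIRST/FOLLOW check is needed there.

So the grammar has 1 FIRST/FOLLOW conflict (marked CONFLICT above).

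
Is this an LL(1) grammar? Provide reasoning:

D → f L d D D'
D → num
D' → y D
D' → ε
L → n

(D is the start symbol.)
A grammar is LL(1) if for each non-terminal N with multiple productions, the predict sets of those productions are pairwise disjoint, where PREDICT(N → α) = (FIRST(α) \ {ε}) ∪ (FOLLOW(N) if α ⇒* ε).

Relevant sets:
  FOLLOW(D') = { $, 'y' }

For D:
  PREDICT(D → f L d D D') = { 'f' }
  PREDICT(D → num) = { 'num' }
For D':
  PREDICT(D' → y D) = { 'y' }
  PREDICT(D' → ε) = { $, 'y' }
L has a single production, so nothing to check there.

Conflict found: Predict set conflict for D': { 'y' }
The grammar is NOT LL(1).

Answer: No. Predict set conflict for D': { 'y' }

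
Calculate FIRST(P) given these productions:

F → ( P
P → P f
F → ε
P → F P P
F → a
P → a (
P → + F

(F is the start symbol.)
{ '(', '+', 'a' }

To compute FIRST(P), examine every production with P on the left-hand side, reading each right-hand side left to right until a non-nullable symbol is reached.

FIRST sets of the other non-terminals involved (by the same procedure, iterated to a fixed point):
  FIRST(F) = { '(', 'a', ε }

From P → P f:
  - P is the symbol being defined: contributes nothing new
    P is not nullable, so stop
From P → F P P:
  - F is a non-terminal: add FIRST(F) \ {ε} = { '(', 'a' }
    F is nullable, so continue to the next symbol
  - P is the symbol being defined: contributes nothing new
    P is not nullable, so stop
From P → a (:
  - a is a terminal: add 'a' and stop
From P → + F:
  - '+' is a terminal: add '+' and stop

Collecting: FIRST(P) = { '(', '+', 'a' }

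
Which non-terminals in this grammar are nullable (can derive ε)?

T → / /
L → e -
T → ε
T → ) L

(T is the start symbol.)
ε-productions: T → ε
So T is immediately nullable.
No further non-terminal can be added: every production for the remaining non-terminals contains a terminal or a non-nullable non-terminal.
Nullable = { 'T' }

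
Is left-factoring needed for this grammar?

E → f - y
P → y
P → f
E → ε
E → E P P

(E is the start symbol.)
No, left-factoring is not needed

Left-factoring is needed when two productions for the same non-terminal
share a common prefix on the right-hand side.

Productions for E:
  E → f - y
  E → ε
  E → E P P
Productions for P:
  P → y
  P → f

No common prefixes found.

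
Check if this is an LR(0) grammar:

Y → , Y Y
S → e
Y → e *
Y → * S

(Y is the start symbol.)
Augment with Y' → Y and build the canonical LR(0) collection (I0 = CLOSURE({[Y' → . Y]}), then GOTO on every symbol after a dot until no new states appear). It has 10 states:
  I0: { [Y → . * S], [Y → . , Y Y], [Y → . e *], [Y' → . Y] }  — shift
  I1: { [S → . e], [Y → * . S] }  — shift
  I2: { [Y → , . Y Y], [Y → . * S], [Y → . , Y Y], [Y → . e *] }  — shift
  I3: { [Y' → Y .] }  — accept
  I4: { [Y → e . *] }  — shift
  I5: { [Y → e * .] }  — reduce
  I6: { [Y → , Y . Y], [Y → . * S], [Y → . , Y Y], [Y → . e *] }  — shift
  I7: { [Y → , Y Y .] }  — reduce
  I8: { [Y → * S .] }  — reduce
  I9: { [S → e .] }  — reduce

Every state is either a pure shift/goto state or contains exactly one complete item and nothing to shift — no conflicts. The grammar is LR(0).

Answer: Yes, the grammar is LR(0)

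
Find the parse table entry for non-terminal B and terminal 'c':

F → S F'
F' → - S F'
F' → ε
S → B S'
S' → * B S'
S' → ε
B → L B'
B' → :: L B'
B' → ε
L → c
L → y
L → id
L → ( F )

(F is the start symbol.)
To find M[B, 'c'], we find productions for B where 'c' is in the predict set (PREDICT(N → α) = (FIRST(α) \ {ε}) ∪ (FOLLOW(N) if α ⇒* ε)).

Relevant sets:
  FIRST(L) = { '(', 'c', 'id', 'y' }

B → L B': PREDICT = { '(', 'c', 'id', 'y' }
  'c' is in predict set, so this production goes in M[B, 'c']

M[B, 'c'] = B → L B'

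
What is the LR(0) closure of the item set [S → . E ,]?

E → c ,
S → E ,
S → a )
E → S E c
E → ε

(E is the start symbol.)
{ [E → . S E c], [E → . c ,], [E → .], [S → . E ,], [S → . a )] }

Start with: [S → . E ,]
  [S → . E ,] has the dot before E: add [E → . c ,], [E → . S E c], [E → .]
  [E → . S E c] has the dot before S: add [S → . a )]
No further items can be added.

CLOSURE = { [E → . S E c], [E → . c ,], [E → .], [S → . E ,], [S → . a )] }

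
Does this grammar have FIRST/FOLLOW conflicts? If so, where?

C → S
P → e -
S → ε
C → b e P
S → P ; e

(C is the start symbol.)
A FIRST/FOLLOW conflict occurs when a non-terminal N has a nullable alternative N → β (β ⇒* ε) and another alternative N → α with FIRST(α) ∩ FOLLOW(N) ≠ ∅: on such a lookahead the parser cannot decide between expanding α and letting N vanish via β.

Nullable non-terminals: C, S.
FIRST sets used below: FIRST(S) = { 'e', ε }, FIRST(P) = { 'e' }

C: nullable alternative(s) C → S; FOLLOW(C) = { $ }
  C → S: FIRST \ {ε} = { 'e' } — this is the only nullable alternative, skip
  C → b e P: FIRST \ {ε} = { 'b' } — disjoint from FOLLOW(C)

S: nullable alternative(s) S → ε; FOLLOW(S) = { $ }
  S → ε: FIRST \ {ε} = { } — this is the only nullable alternative, skip
  S → P ; e: FIRST \ {ε} = { 'e' } — disjoint from FOLLOW(S)

P has no nullable alternative, so no FIRST/FOLLOW check is needed there.

No FIRST/FOLLOW conflicts found.

Answer: No FIRST/FOLLOW conflicts.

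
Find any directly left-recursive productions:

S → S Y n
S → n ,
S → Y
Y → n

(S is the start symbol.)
S → S Y n: LEFT RECURSIVE (starts with S)
S → n ,: starts with n
S → Y: starts with Y
Y → n: starts with n

The grammar has direct left recursion on: S.

Answer: Yes, S is left-recursive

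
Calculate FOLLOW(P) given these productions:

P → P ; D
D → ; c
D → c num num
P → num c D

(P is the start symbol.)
To compute FOLLOW(P), find every occurrence of P on a right-hand side N → α P β: add FIRST(β) \ {ε}, and if β is empty or nullable also add FOLLOW(N). Iterate to a fixed point.

P is the start symbol, so $ ∈ FOLLOW(P).
In P → P ; D: P is followed by ';' D, add FIRST(';' D) \ {ε} = { ';' }

Taking the union: FOLLOW(P) = { $, ';' }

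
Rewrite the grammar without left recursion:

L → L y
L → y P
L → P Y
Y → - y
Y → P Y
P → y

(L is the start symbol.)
L is directly left-recursive. The standard transformation for
  A → A α₁ | ... | A α_m | β₁ | ... | β_n
is
  A  → β₁ A' | ... | β_n A'
  A' → α₁ A' | ... | α_m A' | ε

L → y P becomes L → y P L'
L → P Y becomes L → P Y L'
L → L y becomes L' → y L'
Add L' → ε

Productions for other non-terminals are unchanged:
  Y → - y
  Y → P Y
  P → y

Resulting grammar:
L → y P L'
L → P Y L'
L' → y L'
L' → ε
Y → - y
Y → P Y
P → y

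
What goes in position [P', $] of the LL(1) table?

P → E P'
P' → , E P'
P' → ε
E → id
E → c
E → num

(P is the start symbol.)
To find M[P', $], we find productions for P' where $ is in the predict set (PREDICT(N → α) = (FIRST(α) \ {ε}) ∪ (FOLLOW(N) if α ⇒* ε)).

Relevant sets:
  FOLLOW(P') = { $ }

P' → , E P': PREDICT = { ',' }
P' → ε: PREDICT = { $ }
  $ is in predict set, so this production goes in M[P', $]

M[P', $] = P' → ε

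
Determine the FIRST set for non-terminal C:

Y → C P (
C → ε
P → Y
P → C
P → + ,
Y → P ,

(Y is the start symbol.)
{ ε }

From C → ε:
  - ε-production, so ε ∈ FIRST(C)

Collecting: FIRST(C) = { ε }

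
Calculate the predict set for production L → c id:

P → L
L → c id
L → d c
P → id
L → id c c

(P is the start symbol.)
{ 'c' }

PREDICT(L → c id) = (FIRST(RHS) \ {ε}) ∪ (FOLLOW(L) if ε ∈ FIRST(RHS), i.e. RHS ⇒* ε)
FIRST(c id) = { 'c' }
ε ∉ FIRST(c id), so FOLLOW(L) is not added.
PREDICT(L → c id) = { 'c' }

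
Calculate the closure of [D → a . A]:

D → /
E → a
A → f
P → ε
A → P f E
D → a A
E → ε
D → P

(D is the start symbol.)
To compute CLOSURE, for each item [A → α.Bβ] where B is a non-terminal, add [B → .γ] for all productions B → γ; repeat for the newly added items until nothing changes.

Start with: [D → a . A]
  [D → a . A] has the dot before A: add [A → . f], [A → . P f E]
  [A → . P f E] has the dot before P: add [P → .]
No further items can be added.

CLOSURE = { [A → . P f E], [A → . f], [D → a . A], [P → .] }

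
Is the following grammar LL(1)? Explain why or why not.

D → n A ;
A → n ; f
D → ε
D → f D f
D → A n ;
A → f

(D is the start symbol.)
Relevant sets:
  FIRST(A) = { 'f', 'n' }
  FOLLOW(D) = { $, 'f' }

For D:
  PREDICT(D → n A ';') = { 'n' }
  PREDICT(D → ε) = { $, 'f' }
  PREDICT(D → f D f) = { 'f' }
  PREDICT(D → A n ';') = { 'f', 'n' }
For A:
  PREDICT(A → n ';' f) = { 'n' }
  PREDICT(A → f) = { 'f' }

Conflict found: Predict set conflict for D: { 'n' }
The grammar is NOT LL(1).

Answer: No. Predict set conflict for D: { 'n' }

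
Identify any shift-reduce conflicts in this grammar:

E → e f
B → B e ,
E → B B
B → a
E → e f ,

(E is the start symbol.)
A shift-reduce conflict occurs when an LR(0) state has both:
  - a complete (reduce) item [A → α .] (dot at the end), and
  - a shift item [B → β . c γ] (dot before a terminal).

Augment with E' → E and build the canonical LR(0) collection (I0 = CLOSURE({[E' → . E]}), then GOTO on every symbol after a dot until no new states appear). It has 10 states:
  I0: { [B → . B e ,], [B → . a], [E → . B B], [E → . e f ,], [E → . e f], [E' → . E] }  — shift
  I1: { [B → . B e ,], [B → . a], [B → B . e ,], [E → B . B] }  — shift
  I2: { [E' → E .] }  — accept
  I3: { [B → a .] }  — reduce
  I4: { [E → e . f ,], [E → e . f] }  — shift
  I5: { [E → e f . ,], [E → e f .] }  — shift, reduce
  I6: { [E → e f , .] }  — reduce
  I7: { [B → B . e ,], [E → B B .] }  — shift, reduce
  I8: { [B → B e . ,] }  — shift
  I9: { [B → B e , .] }  — reduce

I5 contains reduce item [E → e f .] and shift item [E → e f . ,] — shift-reduce conflict.
I7 contains reduce item [E → B B .] and shift item [B → B . e ,] — shift-reduce conflict.

Answer: Yes — I5: [E → e f .] vs [E → e f . ,]; I7: [E → B B .] vs [B → B . e ,]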